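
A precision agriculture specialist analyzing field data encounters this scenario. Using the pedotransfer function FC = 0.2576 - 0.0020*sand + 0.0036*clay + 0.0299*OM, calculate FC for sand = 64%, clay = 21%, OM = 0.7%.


FC = 0.2576 - 0.0020*64 + 0.0036*21 + 0.0299*0.7
   = 0.2576 - 0.1280 + 0.0756 + 0.0209
   = 0.2261


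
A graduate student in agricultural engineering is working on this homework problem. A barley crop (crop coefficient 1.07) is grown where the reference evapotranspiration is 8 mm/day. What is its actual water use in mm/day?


ETc = Kc * ET0
    = 1.07 * 8
    = 8.56 mm/day


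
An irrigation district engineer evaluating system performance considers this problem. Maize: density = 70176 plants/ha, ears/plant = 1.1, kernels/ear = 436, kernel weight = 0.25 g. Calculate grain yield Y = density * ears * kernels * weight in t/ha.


Y = density * ears * kernels * kw
  = 70176 * 1.1 * 436 * 0.25 g/ha
  = 8414102.40 g/ha
  = 8414.10 kg/ha = 8.41 t/ha


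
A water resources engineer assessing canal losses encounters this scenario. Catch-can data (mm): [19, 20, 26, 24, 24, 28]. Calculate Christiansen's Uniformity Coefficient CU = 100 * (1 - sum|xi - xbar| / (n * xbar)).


xbar = 141 / 6 = 23.500
sum|xi - xbar| = 16
CU = 100 * (1 - 16 / (6 * 23.500))
   = 100 * (1 - 0.1135)
   = 88.65%


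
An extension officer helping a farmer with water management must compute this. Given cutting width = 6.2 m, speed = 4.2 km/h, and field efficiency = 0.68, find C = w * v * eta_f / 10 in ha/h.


C = w * v * eta_f / 10
  = 6.2 * 4.2 * 0.68 / 10
  = 17.71 / 10
  = 1.77 ha/h


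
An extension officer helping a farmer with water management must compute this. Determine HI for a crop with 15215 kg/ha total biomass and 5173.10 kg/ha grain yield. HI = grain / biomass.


HI = grain_yield / biomass
   = 5173.10 / 15215
   = 0.34


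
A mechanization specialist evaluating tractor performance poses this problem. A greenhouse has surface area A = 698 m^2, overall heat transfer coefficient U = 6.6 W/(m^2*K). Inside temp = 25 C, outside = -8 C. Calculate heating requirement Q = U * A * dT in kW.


dT = 25 - (-8) = 33 K
Q = U * A * dT
  = 6.6 * 698 * 33
  = 152024.40 W = 152.02 kW


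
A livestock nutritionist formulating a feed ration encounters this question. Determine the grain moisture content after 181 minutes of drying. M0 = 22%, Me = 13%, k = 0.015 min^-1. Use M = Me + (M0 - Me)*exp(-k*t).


M = Me + (M0 - Me) * e^(-k*t)
  = 13 + (22 - 13) * e^(-0.015*181)
  = 13 + 9 * e^(-2.715)
  = 13 + 9 * 0.06620
  = 13 + 0.5958
  = 13.60%


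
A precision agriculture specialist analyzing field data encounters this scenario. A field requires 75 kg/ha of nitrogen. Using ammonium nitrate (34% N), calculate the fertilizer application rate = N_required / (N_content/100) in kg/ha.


Rate = N_required / (N_content / 100)
     = 75 / (34 / 100)
     = 75 / 0.34
     = 220.59 kg/ha


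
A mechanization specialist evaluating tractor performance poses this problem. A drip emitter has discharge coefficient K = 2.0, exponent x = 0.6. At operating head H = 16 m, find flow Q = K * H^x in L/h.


Q = K * H^x
  = 2.0 * 16^0.6
  = 2.0 * 5.2780
  = 10.56 L/h


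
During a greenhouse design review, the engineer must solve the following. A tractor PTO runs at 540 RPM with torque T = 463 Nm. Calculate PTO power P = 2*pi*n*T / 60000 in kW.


P = 2*pi*n*T / 60000
  = 2*pi * 540 * 463 / 60000
  = 1570921.99 / 60000
  = 26.18 kW


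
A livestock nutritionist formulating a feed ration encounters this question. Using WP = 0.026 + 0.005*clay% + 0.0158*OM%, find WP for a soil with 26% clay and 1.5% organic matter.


WP = 0.026 + 0.005*26 + 0.0158*1.5
   = 0.026 + 0.1300 + 0.0237
   = 0.1797


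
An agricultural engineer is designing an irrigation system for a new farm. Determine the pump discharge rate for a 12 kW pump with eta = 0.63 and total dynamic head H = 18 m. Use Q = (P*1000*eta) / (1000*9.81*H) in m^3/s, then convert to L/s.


Q = (P * 1000 * eta) / (rho * g * H)
  = (12 * 1000 * 0.63) / (1000 * 9.81 * 18)
  = 7560 / 176580
  = 0.04281 m^3/s = 42.81 L/s


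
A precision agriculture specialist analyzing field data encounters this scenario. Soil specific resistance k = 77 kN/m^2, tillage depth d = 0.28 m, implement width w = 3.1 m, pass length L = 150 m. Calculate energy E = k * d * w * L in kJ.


E = k * d * w * L
  = 77 * 0.28 * 3.1 * 150
  = 10025.40 kJ


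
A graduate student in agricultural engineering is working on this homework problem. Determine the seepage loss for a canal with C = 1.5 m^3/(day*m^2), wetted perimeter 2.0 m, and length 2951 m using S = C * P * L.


S = C * P * L
  = 1.5 * 2.0 * 2951
  = 8853 m^3/day


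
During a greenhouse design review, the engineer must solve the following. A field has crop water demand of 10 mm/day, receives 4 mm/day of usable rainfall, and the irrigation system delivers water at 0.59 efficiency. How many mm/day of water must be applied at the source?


IWR = (ETc - Pe) / Ea
    = (10 - 4) / 0.59
    = 6 / 0.59
    = 10.17 mm/day


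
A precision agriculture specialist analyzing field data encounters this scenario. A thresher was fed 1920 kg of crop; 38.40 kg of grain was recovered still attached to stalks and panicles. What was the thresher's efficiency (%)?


eta = (total - unthreshed) / total * 100
    = (1920 - 38.40) / 1920 * 100
    = 1881.60 / 1920 * 100
    = 98%


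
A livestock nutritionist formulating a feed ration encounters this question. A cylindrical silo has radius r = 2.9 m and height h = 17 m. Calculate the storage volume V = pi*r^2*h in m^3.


V = pi * r^2 * h
  = pi * 2.9^2 * 17
  = pi * 8.41 * 17
  = 449.15 m^3


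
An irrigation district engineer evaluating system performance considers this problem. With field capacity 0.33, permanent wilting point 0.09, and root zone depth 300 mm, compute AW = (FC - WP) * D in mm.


AW = (FC - WP) * D
   = (0.33 - 0.09) * 300
   = 0.24 * 300
   = 72 mm


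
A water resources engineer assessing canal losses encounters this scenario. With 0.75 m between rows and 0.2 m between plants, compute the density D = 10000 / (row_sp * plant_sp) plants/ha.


D = 10000 / (row_sp * plant_sp)
  = 10000 / (0.75 * 0.2)
  = 10000 / 0.1500
  = 66666.67 plants/ha


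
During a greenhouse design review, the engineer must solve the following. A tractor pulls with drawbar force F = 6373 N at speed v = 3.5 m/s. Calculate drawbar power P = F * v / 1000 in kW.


P = F * v / 1000
  = 6373 * 3.5 / 1000
  = 22305.50 / 1000
  = 22.31 kW


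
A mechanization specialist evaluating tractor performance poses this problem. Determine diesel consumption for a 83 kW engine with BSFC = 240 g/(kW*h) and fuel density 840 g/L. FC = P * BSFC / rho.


FC = P * BSFC / rho_fuel
   = 83 * 240 / 840
   = 19920 / 840
   = 23.71 L/h


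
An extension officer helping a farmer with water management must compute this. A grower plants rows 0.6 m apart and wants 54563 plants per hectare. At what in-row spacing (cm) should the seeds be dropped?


spacing = 10000 / (row_sp * density)
        = 10000 / (0.6 * 54563)
        = 10000 / 32737.80
        = 0.30546 m = 30.55 cm


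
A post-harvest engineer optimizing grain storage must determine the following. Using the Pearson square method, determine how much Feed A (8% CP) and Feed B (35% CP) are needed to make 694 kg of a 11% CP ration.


parts_A = CP_b - target = 35 - 11 = 24
parts_B = target - CP_a = 11 - 8 = 3
total_parts = 24 + 3 = 27
Feed A = 694 * 24 / 27 = 616.89 kg
Feed B = 694 * 3 / 27 = 77.11 kg

616.89 kg


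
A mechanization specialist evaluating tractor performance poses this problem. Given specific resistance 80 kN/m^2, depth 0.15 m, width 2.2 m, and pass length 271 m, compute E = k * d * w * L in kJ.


E = k * d * w * L
  = 80 * 0.15 * 2.2 * 271
  = 7154.40 kJ


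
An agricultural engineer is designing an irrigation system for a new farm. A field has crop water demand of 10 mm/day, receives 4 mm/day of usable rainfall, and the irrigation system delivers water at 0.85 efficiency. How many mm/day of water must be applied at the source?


IWR = (ETc - Pe) / Ea
    = (10 - 4) / 0.85
    = 6 / 0.85
    = 7.06 mm/day


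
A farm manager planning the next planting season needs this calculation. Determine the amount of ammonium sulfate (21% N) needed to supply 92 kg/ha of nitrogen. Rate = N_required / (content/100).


Rate = N_required / (N_content / 100)
     = 92 / (21 / 100)
     = 92 / 0.21
     = 438.10 kg/ha


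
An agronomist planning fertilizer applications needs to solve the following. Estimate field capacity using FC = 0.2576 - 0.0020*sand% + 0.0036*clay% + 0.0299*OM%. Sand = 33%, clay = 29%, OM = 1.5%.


FC = 0.2576 - 0.0020*33 + 0.0036*29 + 0.0299*1.5
   = 0.2576 - 0.0660 + 0.1044 + 0.0449
   = 0.3409


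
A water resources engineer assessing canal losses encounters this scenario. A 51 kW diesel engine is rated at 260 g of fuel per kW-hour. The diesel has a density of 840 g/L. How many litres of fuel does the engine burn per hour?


FC = P * BSFC / rho_fuel
   = 51 * 260 / 840
   = 13260 / 840
   = 15.79 L/h


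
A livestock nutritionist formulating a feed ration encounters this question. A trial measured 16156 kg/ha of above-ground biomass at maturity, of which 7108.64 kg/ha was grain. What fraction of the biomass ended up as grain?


HI = grain_yield / biomass
   = 7108.64 / 16156
   = 0.44


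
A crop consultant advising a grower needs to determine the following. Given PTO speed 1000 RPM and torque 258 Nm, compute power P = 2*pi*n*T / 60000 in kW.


P = 2*pi*n*T / 60000
  = 2*pi * 1000 * 258 / 60000
  = 1621061.81 / 60000
  = 27.02 kW


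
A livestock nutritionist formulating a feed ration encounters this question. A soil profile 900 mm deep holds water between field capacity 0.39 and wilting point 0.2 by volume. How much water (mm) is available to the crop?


AW = (FC - WP) * D
   = (0.39 - 0.2) * 900
   = 0.19 * 900
   = 171 mm


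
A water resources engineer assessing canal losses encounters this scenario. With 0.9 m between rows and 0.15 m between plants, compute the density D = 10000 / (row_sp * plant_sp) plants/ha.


D = 10000 / (row_sp * plant_sp)
  = 10000 / (0.9 * 0.15)
  = 10000 / 0.1350
  = 74074.07 plants/ha


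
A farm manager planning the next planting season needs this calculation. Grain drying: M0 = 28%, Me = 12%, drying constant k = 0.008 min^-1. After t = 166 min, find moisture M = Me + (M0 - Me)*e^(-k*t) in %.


M = Me + (M0 - Me) * e^(-k*t)
  = 12 + (28 - 12) * e^(-0.008*166)
  = 12 + 16 * e^(-1.328)
  = 12 + 16 * 0.26501
  = 12 + 4.2401
  = 16.24%


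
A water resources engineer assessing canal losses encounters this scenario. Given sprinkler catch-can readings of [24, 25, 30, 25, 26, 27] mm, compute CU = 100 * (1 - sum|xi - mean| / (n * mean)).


xbar = 157 / 6 = 26.167
sum|xi - xbar| = 9.333
CU = 100 * (1 - 9.333 / (6 * 26.167))
   = 100 * (1 - 0.0594)
   = 94.06%


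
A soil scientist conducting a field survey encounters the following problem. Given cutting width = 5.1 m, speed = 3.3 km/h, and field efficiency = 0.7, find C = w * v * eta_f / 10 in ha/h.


C = w * v * eta_f / 10
  = 5.1 * 3.3 * 0.7 / 10
  = 11.78 / 10
  = 1.18 ha/h


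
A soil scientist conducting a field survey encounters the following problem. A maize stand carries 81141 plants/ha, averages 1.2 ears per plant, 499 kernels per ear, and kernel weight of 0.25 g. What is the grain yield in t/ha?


Y = density * ears * kernels * kw
  = 81141 * 1.2 * 499 * 0.25 g/ha
  = 12146807.70 g/ha
  = 12146.81 kg/ha = 12.15 t/ha


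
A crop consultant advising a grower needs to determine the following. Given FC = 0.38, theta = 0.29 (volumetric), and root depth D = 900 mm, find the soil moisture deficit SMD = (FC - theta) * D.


SMD = (FC - theta) * D
    = (0.38 - 0.29) * 900
    = 0.090 * 900
    = 81 mm


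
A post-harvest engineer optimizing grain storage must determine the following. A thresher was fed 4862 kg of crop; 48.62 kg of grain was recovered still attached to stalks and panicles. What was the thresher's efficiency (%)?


eta = (total - unthreshed) / total * 100
    = (4862 - 48.62) / 4862 * 100
    = 4813.38 / 4862 * 100
    = 99%


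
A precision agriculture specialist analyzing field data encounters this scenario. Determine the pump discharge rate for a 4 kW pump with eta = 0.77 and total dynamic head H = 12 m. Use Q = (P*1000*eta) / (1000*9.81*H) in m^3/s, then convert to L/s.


Q = (P * 1000 * eta) / (rho * g * H)
  = (4 * 1000 * 0.77) / (1000 * 9.81 * 12)
  = 3080 / 117720
  = 0.02616 m^3/s = 26.16 L/s


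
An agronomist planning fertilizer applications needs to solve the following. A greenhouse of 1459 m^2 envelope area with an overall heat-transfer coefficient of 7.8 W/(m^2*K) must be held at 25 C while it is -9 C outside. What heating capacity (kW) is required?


dT = 25 - (-9) = 34 K
Q = U * A * dT
  = 7.8 * 1459 * 34
  = 386926.80 W = 386.93 kW


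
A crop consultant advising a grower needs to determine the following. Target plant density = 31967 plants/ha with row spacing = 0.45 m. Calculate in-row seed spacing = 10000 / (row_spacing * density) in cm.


spacing = 10000 / (row_sp * density)
        = 10000 / (0.45 * 31967)
        = 10000 / 14385.15
        = 0.69516 m = 69.52 cm


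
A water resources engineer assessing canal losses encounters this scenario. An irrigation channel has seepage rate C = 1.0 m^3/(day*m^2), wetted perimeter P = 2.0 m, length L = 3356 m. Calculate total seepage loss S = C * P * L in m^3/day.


S = C * P * L
  = 1.0 * 2.0 * 3356
  = 6712 m^3/day


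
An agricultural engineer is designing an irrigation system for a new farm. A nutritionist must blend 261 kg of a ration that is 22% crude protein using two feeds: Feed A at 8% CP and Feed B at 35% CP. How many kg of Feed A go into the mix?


parts_A = CP_b - target = 35 - 22 = 13
parts_B = target - CP_a = 22 - 8 = 14
total_parts = 13 + 14 = 27
Feed A = 261 * 13 / 27 = 125.67 kg
Feed B = 261 * 14 / 27 = 135.33 kg

125.67 kg


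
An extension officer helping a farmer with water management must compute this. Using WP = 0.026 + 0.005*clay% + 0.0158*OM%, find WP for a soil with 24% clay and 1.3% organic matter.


WP = 0.026 + 0.005*24 + 0.0158*1.3
   = 0.026 + 0.1200 + 0.0205
   = 0.1665


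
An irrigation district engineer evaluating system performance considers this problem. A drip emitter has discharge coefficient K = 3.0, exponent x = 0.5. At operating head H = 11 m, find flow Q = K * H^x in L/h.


Q = K * H^x
  = 3.0 * 11^0.5
  = 3.0 * 3.3166
  = 9.95 L/h


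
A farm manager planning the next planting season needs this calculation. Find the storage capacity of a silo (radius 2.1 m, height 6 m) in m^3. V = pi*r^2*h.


V = pi * r^2 * h
  = pi * 2.1^2 * 6
  = pi * 4.41 * 6
  = 83.13 m^3


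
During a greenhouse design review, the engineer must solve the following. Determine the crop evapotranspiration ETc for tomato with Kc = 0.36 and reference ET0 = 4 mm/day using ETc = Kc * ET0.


ETc = Kc * ET0
    = 0.36 * 4
    = 1.44 mm/day


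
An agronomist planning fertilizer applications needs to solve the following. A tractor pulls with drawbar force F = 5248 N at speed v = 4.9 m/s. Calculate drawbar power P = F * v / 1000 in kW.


P = F * v / 1000
  = 5248 * 4.9 / 1000
  = 25715.20 / 1000
  = 25.72 kW


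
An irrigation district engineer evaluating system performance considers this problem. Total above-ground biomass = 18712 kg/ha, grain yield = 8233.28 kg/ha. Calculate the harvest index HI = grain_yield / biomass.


HI = grain_yield / biomass
   = 8233.28 / 18712
   = 0.44


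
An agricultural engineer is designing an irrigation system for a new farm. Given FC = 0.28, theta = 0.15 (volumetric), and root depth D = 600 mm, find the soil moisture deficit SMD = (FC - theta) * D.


SMD = (FC - theta) * D
    = (0.28 - 0.15) * 600
    = 0.130 * 600
    = 78 mm


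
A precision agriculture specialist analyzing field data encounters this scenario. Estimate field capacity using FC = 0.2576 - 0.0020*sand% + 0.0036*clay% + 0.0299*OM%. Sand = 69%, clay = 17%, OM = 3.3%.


FC = 0.2576 - 0.0020*69 + 0.0036*17 + 0.0299*3.3
   = 0.2576 - 0.1380 + 0.0612 + 0.0987
   = 0.2795


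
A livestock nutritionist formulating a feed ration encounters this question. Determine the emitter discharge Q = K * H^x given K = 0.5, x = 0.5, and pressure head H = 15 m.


Q = K * H^x
  = 0.5 * 15^0.5
  = 0.5 * 3.8730
  = 1.94 L/h


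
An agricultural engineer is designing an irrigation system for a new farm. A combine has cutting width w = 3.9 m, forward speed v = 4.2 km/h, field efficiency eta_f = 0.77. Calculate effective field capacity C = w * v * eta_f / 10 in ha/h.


C = w * v * eta_f / 10
  = 3.9 * 4.2 * 0.77 / 10
  = 12.61 / 10
  = 1.26 ha/h


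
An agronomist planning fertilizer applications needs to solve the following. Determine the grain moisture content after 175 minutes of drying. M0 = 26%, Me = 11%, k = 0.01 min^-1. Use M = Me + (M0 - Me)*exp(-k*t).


M = Me + (M0 - Me) * e^(-k*t)
  = 11 + (26 - 11) * e^(-0.01*175)
  = 11 + 15 * e^(-1.750)
  = 11 + 15 * 0.17377
  = 11 + 2.6066
  = 13.61%


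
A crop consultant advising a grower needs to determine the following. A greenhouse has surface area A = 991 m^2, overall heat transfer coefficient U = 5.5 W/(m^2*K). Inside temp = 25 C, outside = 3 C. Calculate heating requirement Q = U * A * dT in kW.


dT = 25 - (3) = 22 K
Q = U * A * dT
  = 5.5 * 991 * 22
  = 119911 W = 119.91 kW


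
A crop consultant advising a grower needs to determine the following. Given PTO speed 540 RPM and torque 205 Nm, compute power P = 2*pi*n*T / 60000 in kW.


P = 2*pi*n*T / 60000
  = 2*pi * 540 * 205 / 60000
  = 695548.61 / 60000
  = 11.59 kW


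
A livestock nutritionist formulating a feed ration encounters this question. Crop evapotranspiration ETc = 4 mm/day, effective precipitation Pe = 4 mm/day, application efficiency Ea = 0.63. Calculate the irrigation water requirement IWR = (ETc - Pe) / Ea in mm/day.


IWR = (ETc - Pe) / Ea
    = (4 - 4) / 0.63
    = 0 / 0.63
    = 0 mm/day


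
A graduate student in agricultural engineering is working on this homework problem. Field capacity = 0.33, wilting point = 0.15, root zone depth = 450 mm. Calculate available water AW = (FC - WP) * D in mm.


AW = (FC - WP) * D
   = (0.33 - 0.15) * 450
   = 0.18 * 450
   = 81 mm


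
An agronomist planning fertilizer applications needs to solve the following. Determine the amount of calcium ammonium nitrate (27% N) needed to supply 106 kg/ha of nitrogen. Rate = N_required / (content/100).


Rate = N_required / (N_content / 100)
     = 106 / (27 / 100)
     = 106 / 0.27
     = 392.59 kg/ha


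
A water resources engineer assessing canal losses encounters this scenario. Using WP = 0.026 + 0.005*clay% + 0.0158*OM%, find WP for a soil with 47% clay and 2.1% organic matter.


WP = 0.026 + 0.005*47 + 0.0158*2.1
   = 0.026 + 0.2350 + 0.0332
   = 0.2942


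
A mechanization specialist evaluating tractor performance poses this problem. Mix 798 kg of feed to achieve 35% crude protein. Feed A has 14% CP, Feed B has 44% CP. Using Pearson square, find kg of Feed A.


parts_A = CP_b - target = 44 - 35 = 9
parts_B = target - CP_a = 35 - 14 = 21
total_parts = 9 + 21 = 30
Feed A = 798 * 9 / 30 = 239.40 kg
Feed B = 798 * 21 / 30 = 558.60 kg

239.40 kg


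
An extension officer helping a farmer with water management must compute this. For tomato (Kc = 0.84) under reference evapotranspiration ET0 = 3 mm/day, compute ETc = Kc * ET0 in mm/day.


ETc = Kc * ET0
    = 0.84 * 3
    = 2.52 mm/day


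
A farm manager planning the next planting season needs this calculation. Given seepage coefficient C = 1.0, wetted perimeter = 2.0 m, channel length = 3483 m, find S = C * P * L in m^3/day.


S = C * P * L
  = 1.0 * 2.0 * 3483
  = 6966 m^3/day


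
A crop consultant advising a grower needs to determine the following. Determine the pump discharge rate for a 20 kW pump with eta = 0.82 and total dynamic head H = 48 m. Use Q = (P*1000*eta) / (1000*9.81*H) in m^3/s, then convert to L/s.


Q = (P * 1000 * eta) / (rho * g * H)
  = (20 * 1000 * 0.82) / (1000 * 9.81 * 48)
  = 16400 / 470880
  = 0.03483 m^3/s = 34.83 L/s


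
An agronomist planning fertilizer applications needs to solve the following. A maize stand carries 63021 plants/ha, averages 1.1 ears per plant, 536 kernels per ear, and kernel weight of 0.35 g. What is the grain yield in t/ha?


Y = density * ears * kernels * kw
  = 63021 * 1.1 * 536 * 0.35 g/ha
  = 13005013.56 g/ha
  = 13005.01 kg/ha = 13.01 t/ha


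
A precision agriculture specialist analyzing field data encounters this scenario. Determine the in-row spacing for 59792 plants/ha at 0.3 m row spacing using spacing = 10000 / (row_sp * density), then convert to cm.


spacing = 10000 / (row_sp * density)
        = 10000 / (0.3 * 59792)
        = 10000 / 17937.60
        = 0.55749 m = 55.75 cm


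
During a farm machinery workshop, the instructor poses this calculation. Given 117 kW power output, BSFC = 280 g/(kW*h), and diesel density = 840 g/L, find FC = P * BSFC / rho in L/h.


FC = P * BSFC / rho_fuel
   = 117 * 280 / 840
   = 32760 / 840
   = 39 L/h


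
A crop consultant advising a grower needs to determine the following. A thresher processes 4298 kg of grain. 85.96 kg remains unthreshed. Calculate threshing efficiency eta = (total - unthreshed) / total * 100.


eta = (total - unthreshed) / total * 100
    = (4298 - 85.96) / 4298 * 100
    = 4212.04 / 4298 * 100
    = 98%


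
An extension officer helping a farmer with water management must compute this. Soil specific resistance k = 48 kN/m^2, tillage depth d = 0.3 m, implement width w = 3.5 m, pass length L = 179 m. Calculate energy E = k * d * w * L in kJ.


E = k * d * w * L
  = 48 * 0.3 * 3.5 * 179
  = 9021.60 kJ


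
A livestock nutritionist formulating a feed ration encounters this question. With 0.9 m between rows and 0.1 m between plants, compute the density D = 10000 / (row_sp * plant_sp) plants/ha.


D = 10000 / (row_sp * plant_sp)
  = 10000 / (0.9 * 0.1)
  = 10000 / 0.0900
  = 111111.11 plants/ha


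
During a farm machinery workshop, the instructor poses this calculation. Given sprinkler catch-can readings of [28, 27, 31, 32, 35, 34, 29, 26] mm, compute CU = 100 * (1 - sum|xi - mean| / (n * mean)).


xbar = 242 / 8 = 30.250
sum|xi - xbar| = 22
CU = 100 * (1 - 22 / (8 * 30.250))
   = 100 * (1 - 0.0909)
   = 90.91%


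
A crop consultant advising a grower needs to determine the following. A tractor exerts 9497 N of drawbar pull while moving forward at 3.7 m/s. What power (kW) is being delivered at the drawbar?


P = F * v / 1000
  = 9497 * 3.7 / 1000
  = 35138.90 / 1000
  = 35.14 kW


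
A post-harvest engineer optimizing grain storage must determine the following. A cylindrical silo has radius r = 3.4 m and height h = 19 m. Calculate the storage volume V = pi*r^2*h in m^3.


V = pi * r^2 * h
  = pi * 3.4^2 * 19
  = pi * 11.56 * 19
  = 690.02 m^3


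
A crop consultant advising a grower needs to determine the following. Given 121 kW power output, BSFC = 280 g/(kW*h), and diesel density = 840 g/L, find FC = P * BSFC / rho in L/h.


FC = P * BSFC / rho_fuel
   = 121 * 280 / 840
   = 33880 / 840
   = 40.33 L/h


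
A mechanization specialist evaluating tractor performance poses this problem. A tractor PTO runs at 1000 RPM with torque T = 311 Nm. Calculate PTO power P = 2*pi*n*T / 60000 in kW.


P = 2*pi*n*T / 60000
  = 2*pi * 1000 * 311 / 60000
  = 1954070.63 / 60000
  = 32.57 kW


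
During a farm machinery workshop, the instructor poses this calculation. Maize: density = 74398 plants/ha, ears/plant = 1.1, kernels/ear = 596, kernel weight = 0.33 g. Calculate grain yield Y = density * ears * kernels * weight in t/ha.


Y = density * ears * kernels * kw
  = 74398 * 1.1 * 596 * 0.33 g/ha
  = 16095858.50 g/ha
  = 16095.86 kg/ha = 16.10 t/ha


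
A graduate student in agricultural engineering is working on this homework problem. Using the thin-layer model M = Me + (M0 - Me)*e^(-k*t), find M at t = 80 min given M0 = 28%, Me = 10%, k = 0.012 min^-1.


M = Me + (M0 - Me) * e^(-k*t)
  = 10 + (28 - 10) * e^(-0.012*80)
  = 10 + 18 * e^(-0.960)
  = 10 + 18 * 0.38289
  = 10 + 6.8921
  = 16.89%


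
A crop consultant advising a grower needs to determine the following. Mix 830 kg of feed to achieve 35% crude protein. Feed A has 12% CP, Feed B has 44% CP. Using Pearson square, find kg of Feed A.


parts_A = CP_b - target = 44 - 35 = 9
parts_B = target - CP_a = 35 - 12 = 23
total_parts = 9 + 23 = 32
Feed A = 830 * 9 / 32 = 233.44 kg
Feed B = 830 * 23 / 32 = 596.56 kg

233.44 kg


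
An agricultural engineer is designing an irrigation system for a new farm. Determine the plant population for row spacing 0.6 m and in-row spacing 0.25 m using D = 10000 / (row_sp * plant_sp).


D = 10000 / (row_sp * plant_sp)
  = 10000 / (0.6 * 0.25)
  = 10000 / 0.1500
  = 66666.67 plants/ha


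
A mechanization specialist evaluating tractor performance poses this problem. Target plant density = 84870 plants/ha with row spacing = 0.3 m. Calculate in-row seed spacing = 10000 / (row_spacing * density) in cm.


spacing = 10000 / (row_sp * density)
        = 10000 / (0.3 * 84870)
        = 10000 / 25461
        = 0.39276 m = 39.28 cm


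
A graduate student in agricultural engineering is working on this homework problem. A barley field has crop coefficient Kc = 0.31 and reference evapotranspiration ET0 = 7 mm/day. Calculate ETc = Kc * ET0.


ETc = Kc * ET0
    = 0.31 * 7
    = 2.17 mm/day


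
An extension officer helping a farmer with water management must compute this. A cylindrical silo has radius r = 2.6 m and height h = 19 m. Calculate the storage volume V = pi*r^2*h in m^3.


V = pi * r^2 * h
  = pi * 2.6^2 * 19
  = pi * 6.76 * 19
  = 403.51 m^3


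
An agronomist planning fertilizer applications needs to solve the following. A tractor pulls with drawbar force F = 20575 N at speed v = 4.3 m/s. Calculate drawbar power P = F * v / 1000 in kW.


P = F * v / 1000
  = 20575 * 4.3 / 1000
  = 88472.50 / 1000
  = 88.47 kW


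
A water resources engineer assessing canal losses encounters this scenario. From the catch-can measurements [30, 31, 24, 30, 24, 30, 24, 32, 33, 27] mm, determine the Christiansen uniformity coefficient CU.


xbar = 285 / 10 = 28.500
sum|xi - xbar| = 30
CU = 100 * (1 - 30 / (10 * 28.500))
   = 100 * (1 - 0.1053)
   = 89.47%


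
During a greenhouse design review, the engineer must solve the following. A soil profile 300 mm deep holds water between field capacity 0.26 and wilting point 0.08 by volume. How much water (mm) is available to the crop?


AW = (FC - WP) * D
   = (0.26 - 0.08) * 300
   = 0.18 * 300
   = 54 mm


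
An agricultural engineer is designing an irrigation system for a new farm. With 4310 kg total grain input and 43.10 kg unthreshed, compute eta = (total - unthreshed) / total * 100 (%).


eta = (total - unthreshed) / total * 100
    = (4310 - 43.10) / 4310 * 100
    = 4266.90 / 4310 * 100
    = 99%


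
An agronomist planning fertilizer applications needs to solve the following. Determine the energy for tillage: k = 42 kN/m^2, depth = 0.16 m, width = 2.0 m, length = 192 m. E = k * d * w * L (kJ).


E = k * d * w * L
  = 42 * 0.16 * 2.0 * 192
  = 2580.48 kJ


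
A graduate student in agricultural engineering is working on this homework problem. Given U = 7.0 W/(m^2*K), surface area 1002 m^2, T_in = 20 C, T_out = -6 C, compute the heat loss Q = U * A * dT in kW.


dT = 20 - (-6) = 26 K
Q = U * A * dT
  = 7.0 * 1002 * 26
  = 182364 W = 182.36 kW


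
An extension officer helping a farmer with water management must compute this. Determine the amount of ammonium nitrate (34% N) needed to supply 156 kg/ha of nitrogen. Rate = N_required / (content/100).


Rate = N_required / (N_content / 100)
     = 156 / (34 / 100)
     = 156 / 0.34
     = 458.82 kg/ha


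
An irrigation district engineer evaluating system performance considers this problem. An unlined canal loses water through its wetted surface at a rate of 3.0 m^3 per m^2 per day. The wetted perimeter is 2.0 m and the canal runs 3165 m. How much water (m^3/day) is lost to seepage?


S = C * P * L
  = 3.0 * 2.0 * 3165
  = 18990 m^3/day


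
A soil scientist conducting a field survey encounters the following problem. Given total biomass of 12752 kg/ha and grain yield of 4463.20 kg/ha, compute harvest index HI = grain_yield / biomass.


HI = grain_yield / biomass
   = 4463.20 / 12752
   = 0.35


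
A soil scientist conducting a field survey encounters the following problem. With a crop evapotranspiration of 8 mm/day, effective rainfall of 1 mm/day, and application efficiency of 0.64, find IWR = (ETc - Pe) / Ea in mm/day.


IWR = (ETc - Pe) / Ea
    = (8 - 1) / 0.64
    = 7 / 0.64
    = 10.94 mm/day


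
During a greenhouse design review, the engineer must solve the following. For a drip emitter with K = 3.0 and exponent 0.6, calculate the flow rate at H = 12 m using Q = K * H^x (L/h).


Q = K * H^x
  = 3.0 * 12^0.6
  = 3.0 * 4.4413
  = 13.32 L/h


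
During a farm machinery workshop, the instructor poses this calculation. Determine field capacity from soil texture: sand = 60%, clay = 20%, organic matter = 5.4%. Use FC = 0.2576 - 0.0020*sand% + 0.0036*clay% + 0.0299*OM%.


FC = 0.2576 - 0.0020*60 + 0.0036*20 + 0.0299*5.4
   = 0.2576 - 0.1200 + 0.0720 + 0.1615
   = 0.3711


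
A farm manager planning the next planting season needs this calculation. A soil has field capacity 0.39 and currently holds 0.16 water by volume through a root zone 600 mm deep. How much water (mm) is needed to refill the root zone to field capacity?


SMD = (FC - theta) * D
    = (0.39 - 0.16) * 600
    = 0.230 * 600
    = 138 mm


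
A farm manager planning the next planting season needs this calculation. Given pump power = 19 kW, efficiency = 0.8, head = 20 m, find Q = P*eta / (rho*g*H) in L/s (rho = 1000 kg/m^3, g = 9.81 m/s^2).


Q = (P * 1000 * eta) / (rho * g * H)
  = (19 * 1000 * 0.8) / (1000 * 9.81 * 20)
  = 15200 / 196200
  = 0.07747 m^3/s = 77.47 L/s


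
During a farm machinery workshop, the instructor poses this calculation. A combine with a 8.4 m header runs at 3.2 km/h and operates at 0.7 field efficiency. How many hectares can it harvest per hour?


C = w * v * eta_f / 10
  = 8.4 * 3.2 * 0.7 / 10
  = 18.82 / 10
  = 1.88 ha/h


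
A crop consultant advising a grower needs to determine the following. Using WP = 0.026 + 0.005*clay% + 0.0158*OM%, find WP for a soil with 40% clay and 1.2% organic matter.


WP = 0.026 + 0.005*40 + 0.0158*1.2
   = 0.026 + 0.2000 + 0.0190
   = 0.2450


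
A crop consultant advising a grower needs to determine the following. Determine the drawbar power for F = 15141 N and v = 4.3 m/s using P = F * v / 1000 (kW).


P = F * v / 1000
  = 15141 * 4.3 / 1000
  = 65106.30 / 1000
  = 65.11 kW


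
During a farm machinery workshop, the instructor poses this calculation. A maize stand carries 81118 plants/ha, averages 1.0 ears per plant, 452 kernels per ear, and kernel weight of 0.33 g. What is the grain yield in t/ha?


Y = density * ears * kernels * kw
  = 81118 * 1.0 * 452 * 0.33 g/ha
  = 12099560.88 g/ha
  = 12099.56 kg/ha = 12.10 t/ha


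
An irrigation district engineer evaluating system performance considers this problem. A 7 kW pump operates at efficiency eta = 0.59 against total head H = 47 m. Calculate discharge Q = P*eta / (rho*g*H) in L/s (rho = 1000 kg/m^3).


Q = (P * 1000 * eta) / (rho * g * H)
  = (7 * 1000 * 0.59) / (1000 * 9.81 * 47)
  = 4130 / 461070
  = 0.00896 m^3/s = 8.96 L/s


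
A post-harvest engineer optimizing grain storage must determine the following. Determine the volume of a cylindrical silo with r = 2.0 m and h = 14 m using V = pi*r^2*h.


V = pi * r^2 * h
  = pi * 2.0^2 * 14
  = pi * 4 * 14
  = 175.93 m^3


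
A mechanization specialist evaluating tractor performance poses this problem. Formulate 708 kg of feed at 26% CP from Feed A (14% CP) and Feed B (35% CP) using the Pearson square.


parts_A = CP_b - target = 35 - 26 = 9
parts_B = target - CP_a = 26 - 14 = 12
total_parts = 9 + 12 = 21
Feed A = 708 * 9 / 21 = 303.43 kg
Feed B = 708 * 12 / 21 = 404.57 kg

303.43 kg


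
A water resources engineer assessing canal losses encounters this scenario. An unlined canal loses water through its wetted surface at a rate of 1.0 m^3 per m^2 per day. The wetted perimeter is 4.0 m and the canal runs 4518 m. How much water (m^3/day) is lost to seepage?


S = C * P * L
  = 1.0 * 4.0 * 4518
  = 18072 m^3/day


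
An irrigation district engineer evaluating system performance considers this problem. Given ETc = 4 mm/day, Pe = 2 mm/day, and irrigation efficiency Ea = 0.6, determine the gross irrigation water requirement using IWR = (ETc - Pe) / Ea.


IWR = (ETc - Pe) / Ea
    = (4 - 2) / 0.6
    = 2 / 0.6
    = 3.33 mm/day


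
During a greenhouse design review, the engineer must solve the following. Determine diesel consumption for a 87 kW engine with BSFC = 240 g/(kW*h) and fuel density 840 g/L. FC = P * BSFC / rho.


FC = P * BSFC / rho_fuel
   = 87 * 240 / 840
   = 20880 / 840
   = 24.86 L/h


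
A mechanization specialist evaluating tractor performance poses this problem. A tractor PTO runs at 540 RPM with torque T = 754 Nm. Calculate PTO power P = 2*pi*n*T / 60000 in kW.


P = 2*pi*n*T / 60000
  = 2*pi * 540 * 754 / 60000
  = 2558261.73 / 60000
  = 42.64 kW


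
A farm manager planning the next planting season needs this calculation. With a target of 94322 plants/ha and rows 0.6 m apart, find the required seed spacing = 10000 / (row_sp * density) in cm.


spacing = 10000 / (row_sp * density)
        = 10000 / (0.6 * 94322)
        = 10000 / 56593.20
        = 0.17670 m = 17.67 cm


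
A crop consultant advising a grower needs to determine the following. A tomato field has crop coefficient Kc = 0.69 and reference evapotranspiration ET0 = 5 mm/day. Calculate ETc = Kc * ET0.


ETc = Kc * ET0
    = 0.69 * 5
    = 3.45 mm/day


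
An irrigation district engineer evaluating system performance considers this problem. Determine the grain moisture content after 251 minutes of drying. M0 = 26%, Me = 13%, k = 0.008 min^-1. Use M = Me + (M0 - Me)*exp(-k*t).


M = Me + (M0 - Me) * e^(-k*t)
  = 13 + (26 - 13) * e^(-0.008*251)
  = 13 + 13 * e^(-2.008)
  = 13 + 13 * 0.13426
  = 13 + 1.7453
  = 14.75%


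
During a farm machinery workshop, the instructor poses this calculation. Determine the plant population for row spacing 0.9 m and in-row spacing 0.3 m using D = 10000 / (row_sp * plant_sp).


D = 10000 / (row_sp * plant_sp)
  = 10000 / (0.9 * 0.3)
  = 10000 / 0.2700
  = 37037.04 plants/ha


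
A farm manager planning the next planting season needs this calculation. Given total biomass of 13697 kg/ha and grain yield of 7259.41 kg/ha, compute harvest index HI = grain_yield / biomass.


HI = grain_yield / biomass
   = 7259.41 / 13697
   = 0.53


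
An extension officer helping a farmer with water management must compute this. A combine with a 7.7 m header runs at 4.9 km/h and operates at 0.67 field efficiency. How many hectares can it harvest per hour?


C = w * v * eta_f / 10
  = 7.7 * 4.9 * 0.67 / 10
  = 25.28 / 10
  = 2.53 ha/h


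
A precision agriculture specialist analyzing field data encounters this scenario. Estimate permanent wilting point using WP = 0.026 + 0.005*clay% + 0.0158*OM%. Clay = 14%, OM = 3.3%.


WP = 0.026 + 0.005*14 + 0.0158*3.3
   = 0.026 + 0.0700 + 0.0521
   = 0.1481


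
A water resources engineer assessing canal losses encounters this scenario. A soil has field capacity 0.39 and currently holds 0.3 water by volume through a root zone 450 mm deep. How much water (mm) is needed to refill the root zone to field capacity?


SMD = (FC - theta) * D
    = (0.39 - 0.3) * 450
    = 0.090 * 450
    = 40.50 mm


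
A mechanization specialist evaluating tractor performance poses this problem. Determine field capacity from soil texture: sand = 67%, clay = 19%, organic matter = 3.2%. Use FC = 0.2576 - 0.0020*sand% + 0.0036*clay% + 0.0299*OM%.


FC = 0.2576 - 0.0020*67 + 0.0036*19 + 0.0299*3.2
   = 0.2576 - 0.1340 + 0.0684 + 0.0957
   = 0.2877


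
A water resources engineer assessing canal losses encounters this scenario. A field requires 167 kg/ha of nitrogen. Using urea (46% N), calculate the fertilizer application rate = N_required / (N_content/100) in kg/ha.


Rate = N_required / (N_content / 100)
     = 167 / (46 / 100)
     = 167 / 0.46
     = 363.04 kg/ha


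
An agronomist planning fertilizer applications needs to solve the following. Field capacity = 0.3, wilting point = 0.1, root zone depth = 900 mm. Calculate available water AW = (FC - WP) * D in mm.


AW = (FC - WP) * D
   = (0.3 - 0.1) * 900
   = 0.20 * 900
   = 180 mm


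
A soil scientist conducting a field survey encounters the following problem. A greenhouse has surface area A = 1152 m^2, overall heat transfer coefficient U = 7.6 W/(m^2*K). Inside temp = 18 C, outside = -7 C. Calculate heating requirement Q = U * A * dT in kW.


dT = 18 - (-7) = 25 K
Q = U * A * dT
  = 7.6 * 1152 * 25
  = 218880 W = 218.88 kW


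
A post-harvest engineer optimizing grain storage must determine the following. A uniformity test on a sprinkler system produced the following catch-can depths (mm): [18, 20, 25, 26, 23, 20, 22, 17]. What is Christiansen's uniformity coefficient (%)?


xbar = 171 / 8 = 21.375
sum|xi - xbar| = 21
CU = 100 * (1 - 21 / (8 * 21.375))
   = 100 * (1 - 0.1228)
   = 87.72%


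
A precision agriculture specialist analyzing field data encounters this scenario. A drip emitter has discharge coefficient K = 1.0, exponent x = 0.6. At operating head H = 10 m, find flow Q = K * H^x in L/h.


Q = K * H^x
  = 1.0 * 10^0.6
  = 1.0 * 3.9811
  = 3.98 L/h


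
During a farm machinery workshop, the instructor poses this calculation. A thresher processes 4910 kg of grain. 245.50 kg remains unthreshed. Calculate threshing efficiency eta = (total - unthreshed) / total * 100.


eta = (total - unthreshed) / total * 100
    = (4910 - 245.50) / 4910 * 100
    = 4664.50 / 4910 * 100
    = 95%


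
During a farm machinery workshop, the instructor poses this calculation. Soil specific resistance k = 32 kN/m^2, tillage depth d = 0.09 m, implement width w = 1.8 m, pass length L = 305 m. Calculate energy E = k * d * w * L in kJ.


E = k * d * w * L
  = 32 * 0.09 * 1.8 * 305
  = 1581.12 kJ


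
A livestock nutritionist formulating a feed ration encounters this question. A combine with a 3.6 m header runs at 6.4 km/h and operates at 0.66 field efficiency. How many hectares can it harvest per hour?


C = w * v * eta_f / 10
  = 3.6 * 6.4 * 0.66 / 10
  = 15.21 / 10
  = 1.52 ha/h


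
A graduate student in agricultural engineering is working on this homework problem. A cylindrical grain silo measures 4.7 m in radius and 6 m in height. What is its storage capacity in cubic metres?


V = pi * r^2 * h
  = pi * 4.7^2 * 6
  = pi * 22.09 * 6
  = 416.39 m^3


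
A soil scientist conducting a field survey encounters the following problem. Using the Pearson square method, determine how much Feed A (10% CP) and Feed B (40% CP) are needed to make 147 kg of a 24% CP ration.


parts_A = CP_b - target = 40 - 24 = 16
parts_B = target - CP_a = 24 - 10 = 14
total_parts = 16 + 14 = 30
Feed A = 147 * 16 / 30 = 78.40 kg
Feed B = 147 * 14 / 30 = 68.60 kg

78.40 kg


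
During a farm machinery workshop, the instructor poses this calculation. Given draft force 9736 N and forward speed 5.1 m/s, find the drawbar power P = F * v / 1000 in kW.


P = F * v / 1000
  = 9736 * 5.1 / 1000
  = 49653.60 / 1000
  = 49.65 kW
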